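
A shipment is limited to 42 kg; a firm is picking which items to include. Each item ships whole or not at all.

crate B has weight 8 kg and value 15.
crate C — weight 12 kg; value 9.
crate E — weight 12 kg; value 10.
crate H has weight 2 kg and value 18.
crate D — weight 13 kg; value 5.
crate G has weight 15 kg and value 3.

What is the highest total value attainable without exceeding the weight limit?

52

crate B + crate C + crate H + crate D: weight 8 + 12 + 2 + 13 = 35 ≤ 42, value 15 + 9 + 18 + 5 = 47.
crate B + crate E + crate H + crate D: weight 8 + 12 + 2 + 13 = 35 ≤ 42, value 15 + 10 + 18 + 5 = 48.
crate B + crate C + crate E + crate H: weight 8 + 12 + 12 + 2 = 34 ≤ 42, value 15 + 9 + 10 + 18 = 52.
Best is crate B, crate C, crate E, and crate H with total value 52.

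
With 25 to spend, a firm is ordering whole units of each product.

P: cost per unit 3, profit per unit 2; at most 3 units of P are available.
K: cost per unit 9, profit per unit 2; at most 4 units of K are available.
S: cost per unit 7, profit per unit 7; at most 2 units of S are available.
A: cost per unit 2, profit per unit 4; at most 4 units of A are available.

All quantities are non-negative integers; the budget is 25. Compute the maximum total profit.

32

2×S and 4×A: cost 22 ≤ 25, profit 2·7 + 4·4 = 30.
1×P, 2×S, and 4×A: cost 25 ≤ 25, profit 1·2 + 2·7 + 4·4 = 32.
Best is 32.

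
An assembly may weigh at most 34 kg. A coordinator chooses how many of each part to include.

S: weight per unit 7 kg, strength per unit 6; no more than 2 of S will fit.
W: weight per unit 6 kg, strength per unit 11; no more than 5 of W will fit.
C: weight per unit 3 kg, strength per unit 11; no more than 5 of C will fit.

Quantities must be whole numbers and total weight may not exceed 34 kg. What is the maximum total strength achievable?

C has the best ratio (11/3); taking only C gives at most 5×11 = 55 (stopped by the supply cap of 5).
Mixing does better — 3×W and 5×C: weight 33 ≤ 34, strength 3·11 + 5·11 = 88.

88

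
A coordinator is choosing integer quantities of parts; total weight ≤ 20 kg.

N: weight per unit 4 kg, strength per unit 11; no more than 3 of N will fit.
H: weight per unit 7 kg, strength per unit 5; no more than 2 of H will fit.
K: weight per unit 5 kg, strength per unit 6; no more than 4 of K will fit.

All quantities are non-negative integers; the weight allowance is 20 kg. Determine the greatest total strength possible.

3×N and 1×H: weight 19 ≤ 20, strength 3·11 + 1·5 = 38.
3×N and 1×K: weight 17 ≤ 20, strength 3·11 + 1·6 = 39.
Best is 39.

39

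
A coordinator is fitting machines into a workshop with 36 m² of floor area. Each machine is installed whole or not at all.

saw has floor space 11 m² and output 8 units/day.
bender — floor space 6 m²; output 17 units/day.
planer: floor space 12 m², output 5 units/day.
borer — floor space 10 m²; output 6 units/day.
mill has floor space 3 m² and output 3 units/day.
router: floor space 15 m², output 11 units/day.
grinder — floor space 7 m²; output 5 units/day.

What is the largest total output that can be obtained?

39

Take saw, bender, mill, and router: floor space 11 + 6 + 3 + 15 = 35 ≤ 36, output 8 + 17 + 3 + 11 = 39.
No other feasible combination does better.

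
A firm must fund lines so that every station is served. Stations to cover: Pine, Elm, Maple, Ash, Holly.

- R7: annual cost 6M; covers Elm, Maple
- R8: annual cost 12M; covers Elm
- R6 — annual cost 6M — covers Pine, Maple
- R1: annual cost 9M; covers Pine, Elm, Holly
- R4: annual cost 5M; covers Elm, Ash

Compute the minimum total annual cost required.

20

This is an integer covering problem.
Choose R7, R1, and R4: together they cover Pine, Elm, Maple, Ash, Holly — every station.
Total annual cost: 6 + 9 + 5 = 20.
No cover costs less than 20.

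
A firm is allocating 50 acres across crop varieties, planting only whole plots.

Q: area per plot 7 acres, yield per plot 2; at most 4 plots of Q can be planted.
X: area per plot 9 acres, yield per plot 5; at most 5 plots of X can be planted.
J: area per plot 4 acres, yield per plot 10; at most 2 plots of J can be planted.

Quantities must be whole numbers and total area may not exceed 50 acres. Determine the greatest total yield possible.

This is a bounded integer knapsack.
2×Q, 3×X, and 2×J: area 49 ≤ 50, yield 2·2 + 3·5 + 2·10 = 39.
4×X and 2×J: area 44 ≤ 50, yield 4·5 + 2·10 = 40.
Best is 40.

40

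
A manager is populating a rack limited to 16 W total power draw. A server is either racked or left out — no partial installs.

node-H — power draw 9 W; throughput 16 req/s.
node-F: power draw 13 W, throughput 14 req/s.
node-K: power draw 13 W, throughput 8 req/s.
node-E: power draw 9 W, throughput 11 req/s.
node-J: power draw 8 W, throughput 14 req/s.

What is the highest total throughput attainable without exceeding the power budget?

Take node-H: power draw 9 ≤ 16, throughput 16.
No other feasible combination does better.

16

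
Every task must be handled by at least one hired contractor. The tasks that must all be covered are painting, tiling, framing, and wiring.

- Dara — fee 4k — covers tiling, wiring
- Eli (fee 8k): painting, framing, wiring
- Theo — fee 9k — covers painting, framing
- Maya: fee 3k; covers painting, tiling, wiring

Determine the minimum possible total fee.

Choose Eli and Maya: together they cover painting, tiling, framing, wiring — every task.
Total fee: 8 + 3 = 11.

11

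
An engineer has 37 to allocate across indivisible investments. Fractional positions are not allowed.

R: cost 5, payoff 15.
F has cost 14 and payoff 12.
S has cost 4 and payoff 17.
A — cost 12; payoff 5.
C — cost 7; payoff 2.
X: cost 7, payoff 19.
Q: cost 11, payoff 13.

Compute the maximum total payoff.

Take R, S, C, X, and Q: cost 5 + 4 + 7 + 7 + 11 = 34 ≤ 37, payoff 15 + 17 + 2 + 19 + 13 = 66.
No other feasible combination does better.

66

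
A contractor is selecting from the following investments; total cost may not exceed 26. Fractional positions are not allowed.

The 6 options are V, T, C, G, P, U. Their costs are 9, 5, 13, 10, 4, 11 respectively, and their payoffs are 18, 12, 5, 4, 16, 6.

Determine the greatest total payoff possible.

46

This is an integer program with binary decision variables.
Allowing fractional choices, the relaxed optimum would be about 50.4, but investments are indivisible.
V + T + P: cost 9 + 5 + 4 = 18 ≤ 26, payoff 18 + 12 + 16 = 46.
V + P + U: cost 9 + 4 + 11 = 24 ≤ 26, payoff 18 + 16 + 6 = 40.
V + C + P: cost 9 + 13 + 4 = 26 ≤ 26, payoff 18 + 5 + 16 = 39.
Best is V, T, and P with total payoff 46.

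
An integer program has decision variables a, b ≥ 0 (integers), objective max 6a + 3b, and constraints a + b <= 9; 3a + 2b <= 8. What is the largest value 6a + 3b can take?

15

The continuous relaxation peaks at (2.67, 0) with value 16.00; rounding to a feasible lattice point costs some objective.
(a,b)=(2,1): 1·2+1·1=3≤9, 3·2+2·1=8≤8, objective 15.
(a,b)=(1,2): 1·1+1·2=3≤9, 3·1+2·2=7≤8, objective 12.
(a,b)=(2,0): 1·2+1·0=2≤9, 3·2+2·0=6≤8, objective 12.
(a,b)=(1,1): 1·1+1·1=2≤9, 3·1+2·1=5≤8, objective 9.
Maximum is 15 at (a,b)=(2,1).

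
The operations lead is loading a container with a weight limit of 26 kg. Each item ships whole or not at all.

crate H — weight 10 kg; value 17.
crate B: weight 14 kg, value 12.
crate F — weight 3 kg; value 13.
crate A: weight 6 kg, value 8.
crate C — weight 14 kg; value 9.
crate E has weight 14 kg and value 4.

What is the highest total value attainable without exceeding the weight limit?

Allowing fractional choices, the relaxed optimum would be about 44.0, but items are indivisible.
crate H + crate F + crate A: weight 10 + 3 + 6 = 19 ≤ 26, value 17 + 13 + 8 = 38.
crate B + crate F + crate A: weight 14 + 3 + 6 = 23 ≤ 26, value 12 + 13 + 8 = 33.
Best is crate H, crate F, and crate A with total value 38.

38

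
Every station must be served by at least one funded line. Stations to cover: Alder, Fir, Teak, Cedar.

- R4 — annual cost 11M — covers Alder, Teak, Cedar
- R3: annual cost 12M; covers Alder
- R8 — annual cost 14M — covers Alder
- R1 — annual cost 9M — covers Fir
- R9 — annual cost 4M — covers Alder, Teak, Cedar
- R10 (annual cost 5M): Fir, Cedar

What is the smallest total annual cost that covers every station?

9

Choose R9 and R10: together they cover Alder, Fir, Teak, Cedar — every station.
Total annual cost: 4 + 5 = 9.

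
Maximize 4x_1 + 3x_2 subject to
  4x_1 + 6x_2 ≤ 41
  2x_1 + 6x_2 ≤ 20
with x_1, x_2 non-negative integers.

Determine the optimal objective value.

(x_1,x_2)=(10,0) is feasible, giving 40.
(x_1,x_2)=(9,0) is feasible, giving 36.
Maximum is 40 at (x_1,x_2)=(10,0).

40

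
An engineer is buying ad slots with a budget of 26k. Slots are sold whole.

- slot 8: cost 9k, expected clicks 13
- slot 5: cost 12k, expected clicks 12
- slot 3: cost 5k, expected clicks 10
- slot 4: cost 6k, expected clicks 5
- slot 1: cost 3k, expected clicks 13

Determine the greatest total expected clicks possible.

41

slot 5 + slot 3 + slot 4 + slot 1: cost 12 + 5 + 6 + 3 = 26 ≤ 26, expected clicks 12 + 10 + 5 + 13 = 40.
slot 8 + slot 3 + slot 4 + slot 1: cost 9 + 5 + 6 + 3 = 23 ≤ 26, expected clicks 13 + 10 + 5 + 13 = 41.
slot 8 + slot 5 + slot 1: cost 9 + 12 + 3 = 24 ≤ 26, expected clicks 13 + 12 + 13 = 38.
Best is slot 8, slot 3, slot 4, and slot 1 with total expected clicks 41.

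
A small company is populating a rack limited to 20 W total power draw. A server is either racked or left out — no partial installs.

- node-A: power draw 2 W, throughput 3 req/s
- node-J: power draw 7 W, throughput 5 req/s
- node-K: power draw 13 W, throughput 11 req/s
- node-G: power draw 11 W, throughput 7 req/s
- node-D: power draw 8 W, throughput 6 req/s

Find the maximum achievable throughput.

Take node-J and node-K: power draw 7 + 13 = 20 ≤ 20, throughput 5 + 11 = 16.
No other feasible combination does better.

16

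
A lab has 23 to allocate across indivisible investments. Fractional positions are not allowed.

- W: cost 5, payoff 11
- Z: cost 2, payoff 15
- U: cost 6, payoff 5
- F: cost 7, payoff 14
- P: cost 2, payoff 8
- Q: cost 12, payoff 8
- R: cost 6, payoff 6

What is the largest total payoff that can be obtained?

Allowing fractional choices, the relaxed optimum would be about 54.8, but investments are indivisible.
W + Z + U + F + P: cost 5 + 2 + 6 + 7 + 2 = 22 ≤ 23, payoff 11 + 15 + 5 + 14 + 8 = 53.
W + Z + F + P + R: cost 5 + 2 + 7 + 2 + 6 = 22 ≤ 23, payoff 11 + 15 + 14 + 8 + 6 = 54.
Best is W, Z, F, P, and R with total payoff 54.

54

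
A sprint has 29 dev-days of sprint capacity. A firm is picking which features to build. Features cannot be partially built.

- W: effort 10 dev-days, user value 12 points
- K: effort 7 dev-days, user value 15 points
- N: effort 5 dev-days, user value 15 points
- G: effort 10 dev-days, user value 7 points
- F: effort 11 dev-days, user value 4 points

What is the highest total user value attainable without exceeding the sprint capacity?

This is a 0-1 knapsack instance.
W + K + N: effort 10 + 7 + 5 = 22 ≤ 29, user value 12 + 15 + 15 = 42.
K + N + F: effort 7 + 5 + 11 = 23 ≤ 29, user value 15 + 15 + 4 = 34.
K + N + G: effort 7 + 5 + 10 = 22 ≤ 29, user value 15 + 15 + 7 = 37.
Best is W, K, and N with total user value 42.

42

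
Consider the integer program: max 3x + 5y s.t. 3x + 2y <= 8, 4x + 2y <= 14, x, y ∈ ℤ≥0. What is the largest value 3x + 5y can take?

(x,y)=(0,4): 3·0+2·4=8≤8, 4·0+2·4=8≤14, objective 20.
(x,y)=(0,3): 3·0+2·3=6≤8, 4·0+2·3=6≤14, objective 15.
No feasible integer point exceeds 20.

20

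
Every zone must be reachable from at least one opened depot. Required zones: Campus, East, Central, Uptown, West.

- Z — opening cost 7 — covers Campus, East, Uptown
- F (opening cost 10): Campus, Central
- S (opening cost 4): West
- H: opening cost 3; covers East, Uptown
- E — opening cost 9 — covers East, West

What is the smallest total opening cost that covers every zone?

17

Choose F, S, and H: together they cover Campus, East, Central, Uptown, West — every zone.
Total opening cost: 10 + 4 + 3 = 17.
No cover costs less than 17.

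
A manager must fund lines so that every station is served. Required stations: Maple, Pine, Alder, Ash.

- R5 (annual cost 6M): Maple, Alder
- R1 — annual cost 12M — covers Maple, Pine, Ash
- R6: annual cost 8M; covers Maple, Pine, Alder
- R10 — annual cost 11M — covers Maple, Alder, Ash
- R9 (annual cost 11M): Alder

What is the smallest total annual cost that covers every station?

This is a weighted set-cover instance.
The greedy cost-per-new-station heuristic would pick R6 and R10 for 19, but a cheaper cover exists.
Choose R5 and R1: together they cover Maple, Pine, Alder, Ash — every station.
Total annual cost: 6 + 12 = 18.
No cover costs less than 18.

18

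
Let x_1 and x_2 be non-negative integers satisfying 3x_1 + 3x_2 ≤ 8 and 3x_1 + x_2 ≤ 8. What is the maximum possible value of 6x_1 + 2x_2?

Relaxing integrality, the LP optimum is 16.00 at (x_1,x_2) = (2.67, 0), which is not an integer point.
(x_1,x_2)=(2,0): 3·2+3·0=6≤8, 3·2+1·0=6≤8, objective 12.
(x_1,x_2)=(1,1): 3·1+3·1=6≤8, 3·1+1·1=4≤8, objective 8.
Maximum is 12 at (x_1,x_2)=(2,0).

12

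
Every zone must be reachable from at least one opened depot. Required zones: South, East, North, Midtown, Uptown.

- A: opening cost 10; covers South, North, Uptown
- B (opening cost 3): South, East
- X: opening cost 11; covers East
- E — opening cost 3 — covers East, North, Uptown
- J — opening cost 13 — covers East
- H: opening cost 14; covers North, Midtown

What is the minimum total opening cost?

20

Choose B, E, and H: together they cover South, East, North, Midtown, Uptown — every zone.
Total opening cost: 3 + 3 + 14 = 20.
No cover costs less than 20.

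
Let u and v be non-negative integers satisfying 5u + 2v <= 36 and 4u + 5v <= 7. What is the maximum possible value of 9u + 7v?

9

Relaxing integrality, the LP optimum is 15.75 at (u,v) = (1.75, 0), which is not an integer point.
(u,v)=(1,0): 5·1+2·0=5≤36, 4·1+5·0=4≤7, objective 9.
(u,v)=(0,1): 5·0+2·1=2≤36, 4·0+5·1=5≤7, objective 7.
(u,v)=(0,0): 5·0+2·0=0≤36, 4·0+5·0=0≤7, objective 0.
The best lattice point is (1,0), giving 9.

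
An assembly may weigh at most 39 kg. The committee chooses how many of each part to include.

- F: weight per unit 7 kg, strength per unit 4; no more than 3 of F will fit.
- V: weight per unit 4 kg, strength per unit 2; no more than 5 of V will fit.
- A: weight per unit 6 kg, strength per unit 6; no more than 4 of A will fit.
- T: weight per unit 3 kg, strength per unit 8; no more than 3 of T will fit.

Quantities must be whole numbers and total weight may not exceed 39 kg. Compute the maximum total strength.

4×A and 3×T: weight 33 ≤ 39, strength 4·6 + 3·8 = 48.
1×V, 4×A, and 3×T: weight 37 ≤ 39, strength 1·2 + 4·6 + 3·8 = 50.
Best is 50.

50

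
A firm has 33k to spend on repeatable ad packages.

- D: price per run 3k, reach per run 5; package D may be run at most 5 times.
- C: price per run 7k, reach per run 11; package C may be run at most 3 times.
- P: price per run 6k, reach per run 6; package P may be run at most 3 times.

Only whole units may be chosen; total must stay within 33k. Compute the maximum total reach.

D has the best ratio (5/3); taking only D gives at most 5×5 = 25 (stopped by the supply cap of 5).
Mixing does better — 4×D and 3×C: price 33 ≤ 33, reach 4·5 + 3·11 = 53.

53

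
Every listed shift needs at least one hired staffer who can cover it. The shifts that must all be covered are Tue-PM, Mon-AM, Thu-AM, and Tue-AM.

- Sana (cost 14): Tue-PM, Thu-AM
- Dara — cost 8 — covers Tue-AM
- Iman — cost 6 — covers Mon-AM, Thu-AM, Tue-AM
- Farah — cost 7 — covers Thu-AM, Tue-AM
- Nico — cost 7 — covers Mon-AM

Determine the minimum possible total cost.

20

Choose Sana and Iman: together they cover Tue-PM, Mon-AM, Thu-AM, Tue-AM — every shift.
Total cost: 14 + 6 = 20.
No cover costs less than 20.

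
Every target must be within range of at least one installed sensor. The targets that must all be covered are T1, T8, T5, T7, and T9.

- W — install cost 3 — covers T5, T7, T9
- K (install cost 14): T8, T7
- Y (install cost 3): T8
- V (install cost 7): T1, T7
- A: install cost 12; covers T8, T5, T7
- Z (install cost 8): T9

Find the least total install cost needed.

Choose W, Y, and V: together they cover T1, T8, T5, T7, T9 — every target.
Total install cost: 3 + 3 + 7 = 13.
No cover costs less than 13.

13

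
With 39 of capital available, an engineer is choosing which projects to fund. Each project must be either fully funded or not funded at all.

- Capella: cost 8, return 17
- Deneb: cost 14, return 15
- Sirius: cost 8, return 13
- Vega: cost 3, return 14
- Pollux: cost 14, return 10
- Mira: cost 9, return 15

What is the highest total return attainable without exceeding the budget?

Allowing fractional choices, the relaxed optimum would be about 70.8, but projects are indivisible.
Capella + Deneb + Vega + Mira: cost 8 + 14 + 3 + 9 = 34 ≤ 39, return 17 + 15 + 14 + 15 = 61.
Capella + Deneb + Sirius + Mira: cost 8 + 14 + 8 + 9 = 39 ≤ 39, return 17 + 15 + 13 + 15 = 60.
Capella + Sirius + Vega + Mira: cost 8 + 8 + 3 + 9 = 28 ≤ 39, return 17 + 13 + 14 + 15 = 59.
Best is Capella, Deneb, Vega, and Mira with total return 61.

61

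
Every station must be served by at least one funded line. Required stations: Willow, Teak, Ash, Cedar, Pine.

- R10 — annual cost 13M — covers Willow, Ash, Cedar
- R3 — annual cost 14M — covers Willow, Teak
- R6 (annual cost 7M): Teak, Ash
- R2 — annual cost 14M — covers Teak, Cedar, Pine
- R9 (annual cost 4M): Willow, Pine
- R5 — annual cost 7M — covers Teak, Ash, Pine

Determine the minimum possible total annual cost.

This is an integer covering problem.
The greedy cost-per-new-station heuristic would pick R9, R6, and R10 for 24, but a cheaper cover exists.
Choose R10 and R5: together they cover Willow, Teak, Ash, Cedar, Pine — every station.
Total annual cost: 13 + 7 = 20.
No cover costs less than 20.

20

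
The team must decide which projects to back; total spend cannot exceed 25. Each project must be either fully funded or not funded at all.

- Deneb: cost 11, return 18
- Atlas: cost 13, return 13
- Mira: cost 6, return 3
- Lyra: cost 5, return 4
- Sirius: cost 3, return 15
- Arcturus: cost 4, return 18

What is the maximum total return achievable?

55

Deneb + Sirius + Arcturus: cost 11 + 3 + 4 = 18 ≤ 25, return 18 + 15 + 18 = 51.
Deneb + Lyra + Sirius + Arcturus: cost 11 + 5 + 3 + 4 = 23 ≤ 25, return 18 + 4 + 15 + 18 = 55.
Deneb + Mira + Sirius + Arcturus: cost 11 + 6 + 3 + 4 = 24 ≤ 25, return 18 + 3 + 15 + 18 = 54.
Best is Deneb, Lyra, Sirius, and Arcturus with total return 55.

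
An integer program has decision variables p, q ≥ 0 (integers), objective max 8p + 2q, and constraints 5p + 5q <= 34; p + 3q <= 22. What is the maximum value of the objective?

48

(p,q)=(6,0) is feasible, giving 48.
(p,q)=(5,1) is feasible, giving 42.
(p,q)=(5,0) is feasible, giving 40.
Maximum is 48 at (p,q)=(6,0).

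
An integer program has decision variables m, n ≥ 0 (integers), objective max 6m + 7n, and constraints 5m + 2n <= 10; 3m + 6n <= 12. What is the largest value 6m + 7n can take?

(m,n)=(0,2) is feasible, giving 14.
(m,n)=(1,1) is feasible, giving 13.
(m,n)=(2,0) is feasible, giving 12.
(m,n)=(0,1) is feasible, giving 7.
The best lattice point is (0,2), giving 14.

14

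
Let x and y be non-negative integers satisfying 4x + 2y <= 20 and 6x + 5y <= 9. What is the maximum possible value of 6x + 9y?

9

(x,y)=(0,1): 4·0+2·1=2≤20, 6·0+5·1=5≤9, objective 9.
(x,y)=(1,0): 4·1+2·0=4≤20, 6·1+5·0=6≤9, objective 6.
(x,y)=(0,0): 4·0+2·0=0≤20, 6·0+5·0=0≤9, objective 0.
The best lattice point is (0,1), giving 9.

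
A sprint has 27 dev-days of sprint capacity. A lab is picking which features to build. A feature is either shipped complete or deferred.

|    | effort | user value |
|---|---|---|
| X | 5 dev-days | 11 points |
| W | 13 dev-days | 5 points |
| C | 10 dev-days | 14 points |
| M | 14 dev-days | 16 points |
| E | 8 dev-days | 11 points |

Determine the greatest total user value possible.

38

This is a 0-1 knapsack instance.
Take X, M, and E: effort 5 + 14 + 8 = 27 ≤ 27, user value 11 + 16 + 11 = 38.
No other feasible combination does better.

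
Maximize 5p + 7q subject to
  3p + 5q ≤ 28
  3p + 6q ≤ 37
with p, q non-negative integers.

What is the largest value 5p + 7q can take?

45

The continuous relaxation peaks at (9.33, 0) with value 46.67; rounding to a feasible lattice point costs some objective.
(p,q)=(9,0): 3·9+5·0=27≤28, 3·9+6·0=27≤37, objective 45.
(p,q)=(8,0): 3·8+5·0=24≤28, 3·8+6·0=24≤37, objective 40.
No feasible integer point exceeds 45.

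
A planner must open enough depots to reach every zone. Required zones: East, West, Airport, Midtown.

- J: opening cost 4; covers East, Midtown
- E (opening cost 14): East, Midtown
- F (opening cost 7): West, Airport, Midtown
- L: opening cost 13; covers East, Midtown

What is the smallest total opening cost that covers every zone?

11

This is a weighted set-cover instance.
Choose J and F: together they cover East, West, Airport, Midtown — every zone.
Total opening cost: 4 + 7 = 11.
No cover costs less than 11.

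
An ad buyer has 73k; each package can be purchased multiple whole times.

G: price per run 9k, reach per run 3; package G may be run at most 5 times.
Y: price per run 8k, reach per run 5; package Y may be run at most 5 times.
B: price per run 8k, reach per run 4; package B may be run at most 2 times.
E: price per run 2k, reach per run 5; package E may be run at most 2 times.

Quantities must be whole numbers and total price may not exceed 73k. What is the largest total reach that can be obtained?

E has the best ratio (5/2); taking only E gives at most 2×5 = 10 (stopped by the supply cap of 2).
Mixing does better — 1×G, 5×Y, 2×B, and 2×E: price 69 ≤ 73, reach 1·3 + 5·5 + 2·4 + 2·5 = 46.

46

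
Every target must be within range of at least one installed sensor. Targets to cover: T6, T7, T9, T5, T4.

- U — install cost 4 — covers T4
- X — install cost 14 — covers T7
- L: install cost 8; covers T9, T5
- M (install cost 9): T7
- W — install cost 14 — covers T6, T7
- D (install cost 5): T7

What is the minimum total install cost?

This is a weighted set-cover instance.
The greedy cost-per-new-target heuristic would pick U, L, D, and W for 31, but a cheaper cover exists.
Choose U, L, and W: together they cover T6, T7, T9, T5, T4 — every target.
Total install cost: 4 + 8 + 14 = 26.
No cover costs less than 26.

26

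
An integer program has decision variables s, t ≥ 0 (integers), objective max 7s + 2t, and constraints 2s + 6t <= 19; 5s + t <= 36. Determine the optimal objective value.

The continuous relaxation peaks at (7.04, 0.821) with value 50.89; rounding to a feasible lattice point costs some objective.
(s,t)=(7,0): 2·7+6·0=14≤19, 5·7+1·0=35≤36, objective 49.
(s,t)=(6,1): 2·6+6·1=18≤19, 5·6+1·1=31≤36, objective 44.
(s,t)=(6,0): 2·6+6·0=12≤19, 5·6+1·0=30≤36, objective 42.
The best lattice point is (7,0), giving 49.

49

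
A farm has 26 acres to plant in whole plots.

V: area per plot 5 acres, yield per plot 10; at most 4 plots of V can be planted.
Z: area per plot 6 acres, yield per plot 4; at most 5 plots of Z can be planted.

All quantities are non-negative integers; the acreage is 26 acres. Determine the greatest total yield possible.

44

V has the best ratio (10/5); taking only V gives at most 4×10 = 40 (stopped by the supply cap of 4).
Mixing does better — 4×V and 1×Z: area 26 ≤ 26, yield 4·10 + 1·4 = 44.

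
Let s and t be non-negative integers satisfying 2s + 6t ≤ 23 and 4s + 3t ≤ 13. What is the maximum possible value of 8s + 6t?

(s,t)=(1,3): 2·1+6·3=20≤23, 4·1+3·3=13≤13, objective 26.
(s,t)=(1,2): 2·1+6·2=14≤23, 4·1+3·2=10≤13, objective 20.
Maximum is 26 at (s,t)=(1,3).

26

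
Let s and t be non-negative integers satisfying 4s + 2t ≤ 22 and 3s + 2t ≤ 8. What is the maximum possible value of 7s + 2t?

(s,t)=(2,1) is feasible, giving 16.
(s,t)=(2,0) is feasible, giving 14.
(s,t)=(1,2) is feasible, giving 11.
The best lattice point is (2,1), giving 16.

16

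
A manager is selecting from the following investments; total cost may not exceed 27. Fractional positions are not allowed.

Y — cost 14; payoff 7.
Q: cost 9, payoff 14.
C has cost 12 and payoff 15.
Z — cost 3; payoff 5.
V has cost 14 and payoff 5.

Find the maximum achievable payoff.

This is an integer program with binary decision variables.
Q + C + Z: cost 9 + 12 + 3 = 24 ≤ 27, payoff 14 + 15 + 5 = 34.
Q + C: cost 9 + 12 = 21 ≤ 27, payoff 14 + 15 = 29.
Y + Q + Z: cost 14 + 9 + 3 = 26 ≤ 27, payoff 7 + 14 + 5 = 26.
Best is Q, C, and Z with total payoff 34.

34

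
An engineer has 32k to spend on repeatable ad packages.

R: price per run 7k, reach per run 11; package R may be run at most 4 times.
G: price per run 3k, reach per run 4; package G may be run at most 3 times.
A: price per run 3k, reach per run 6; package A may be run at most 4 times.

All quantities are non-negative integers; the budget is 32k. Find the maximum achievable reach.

54

This is a bounded integer knapsack.
2×R, 3×G, and 3×A: price 32 ≤ 32, reach 2·11 + 3·4 + 3·6 = 52.
2×R, 2×G, and 4×A: price 32 ≤ 32, reach 2·11 + 2·4 + 4·6 = 54.
Best is 54.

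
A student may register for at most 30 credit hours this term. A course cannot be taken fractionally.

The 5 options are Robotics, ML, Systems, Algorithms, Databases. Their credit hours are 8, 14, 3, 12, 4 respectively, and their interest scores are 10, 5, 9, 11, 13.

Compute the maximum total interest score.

This is a 0-1 knapsack instance.
Allowing fractional choices, the relaxed optimum would be about 44.1, but courses are indivisible.
Robotics + Systems + Algorithms + Databases: credit hours 8 + 3 + 12 + 4 = 27 ≤ 30, interest score 10 + 9 + 11 + 13 = 43.
Robotics + ML + Systems + Databases: credit hours 8 + 14 + 3 + 4 = 29 ≤ 30, interest score 10 + 5 + 9 + 13 = 37.
Best is Robotics, Systems, Algorithms, and Databases with total interest score 43.

43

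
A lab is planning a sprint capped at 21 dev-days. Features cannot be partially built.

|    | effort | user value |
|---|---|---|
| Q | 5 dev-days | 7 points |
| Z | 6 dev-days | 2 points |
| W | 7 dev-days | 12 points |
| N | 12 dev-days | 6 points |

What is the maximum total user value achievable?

21

Allowing fractional choices, the relaxed optimum would be about 23.5, but features are indivisible.
Q + Z + W: effort 5 + 6 + 7 = 18 ≤ 21, user value 7 + 2 + 12 = 21.
Q + W: effort 5 + 7 = 12 ≤ 21, user value 7 + 12 = 19.
W + N: effort 7 + 12 = 19 ≤ 21, user value 12 + 6 = 18.
Best is Q, Z, and W with total user value 21.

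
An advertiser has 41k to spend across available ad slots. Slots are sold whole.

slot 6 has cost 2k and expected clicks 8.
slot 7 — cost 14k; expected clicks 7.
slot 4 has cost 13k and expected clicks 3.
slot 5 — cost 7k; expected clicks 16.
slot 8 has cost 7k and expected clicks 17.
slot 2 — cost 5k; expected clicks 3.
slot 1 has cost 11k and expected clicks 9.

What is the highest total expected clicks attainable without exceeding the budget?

57

slot 6 + slot 5 + slot 8 + slot 2 + slot 1: cost 2 + 7 + 7 + 5 + 11 = 32 ≤ 41, expected clicks 8 + 16 + 17 + 3 + 9 = 53.
slot 6 + slot 7 + slot 5 + slot 8 + slot 1: cost 2 + 14 + 7 + 7 + 11 = 41 ≤ 41, expected clicks 8 + 7 + 16 + 17 + 9 = 57.
Best is slot 6, slot 7, slot 5, slot 8, and slot 1 with total expected clicks 57.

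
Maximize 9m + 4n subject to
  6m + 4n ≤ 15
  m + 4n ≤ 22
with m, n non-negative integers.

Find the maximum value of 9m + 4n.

The continuous relaxation peaks at (2.5, 0) with value 22.50; rounding to a feasible lattice point costs some objective.
(m,n)=(2,0): 6·2+4·0=12≤15, 1·2+4·0=2≤22, objective 18.
(m,n)=(1,1): 6·1+4·1=10≤15, 1·1+4·1=5≤22, objective 13.
(m,n)=(1,0): 6·1+4·0=6≤15, 1·1+4·0=1≤22, objective 9.
The best lattice point is (2,0), giving 18.

18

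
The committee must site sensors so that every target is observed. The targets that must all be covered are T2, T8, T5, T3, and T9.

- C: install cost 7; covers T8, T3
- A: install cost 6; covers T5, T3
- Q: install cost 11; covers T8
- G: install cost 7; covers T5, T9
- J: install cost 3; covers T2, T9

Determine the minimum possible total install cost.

Choose C, A, and J: together they cover T2, T8, T5, T3, T9 — every target.
Total install cost: 7 + 6 + 3 = 16.
No cover costs less than 16.

16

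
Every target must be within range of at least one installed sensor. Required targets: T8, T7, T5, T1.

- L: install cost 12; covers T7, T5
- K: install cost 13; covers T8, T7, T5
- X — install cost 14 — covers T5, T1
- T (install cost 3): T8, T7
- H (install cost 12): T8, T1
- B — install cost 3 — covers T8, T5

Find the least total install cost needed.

17

This is an integer covering problem.
The greedy cost-per-new-target heuristic would pick T, B, and H for 18, but a cheaper cover exists.
Choose X and T: together they cover T8, T7, T5, T1 — every target.
Total install cost: 14 + 3 = 17.
No cover costs less than 17.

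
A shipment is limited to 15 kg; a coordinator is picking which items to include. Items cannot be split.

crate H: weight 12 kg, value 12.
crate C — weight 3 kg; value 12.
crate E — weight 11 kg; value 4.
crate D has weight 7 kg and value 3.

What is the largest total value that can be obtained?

crate H + crate C: weight 12 + 3 = 15 ≤ 15, value 12 + 12 = 24.
crate C + crate D: weight 3 + 7 = 10 ≤ 15, value 12 + 3 = 15.
crate C + crate E: weight 3 + 11 = 14 ≤ 15, value 12 + 4 = 16.
Best is crate H and crate C with total value 24.

24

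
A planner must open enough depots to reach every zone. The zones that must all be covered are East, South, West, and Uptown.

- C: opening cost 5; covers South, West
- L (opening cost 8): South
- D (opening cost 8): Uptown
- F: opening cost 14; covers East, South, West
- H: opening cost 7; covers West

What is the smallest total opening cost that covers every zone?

Choose D and F: together they cover East, South, West, Uptown — every zone.
Total opening cost: 8 + 14 = 22.

22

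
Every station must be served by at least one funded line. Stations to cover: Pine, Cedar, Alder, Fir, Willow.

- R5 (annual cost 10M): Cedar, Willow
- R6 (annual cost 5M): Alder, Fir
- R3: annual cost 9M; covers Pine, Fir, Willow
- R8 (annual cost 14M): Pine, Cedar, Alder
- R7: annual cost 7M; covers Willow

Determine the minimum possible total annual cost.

23

This is an integer covering problem.
The greedy cost-per-new-station heuristic would pick R6, R3, and R5 for 24, but a cheaper cover exists.
Choose R3 and R8: together they cover Pine, Cedar, Alder, Fir, Willow — every station.
Total annual cost: 9 + 14 = 23.
No cover costs less than 23.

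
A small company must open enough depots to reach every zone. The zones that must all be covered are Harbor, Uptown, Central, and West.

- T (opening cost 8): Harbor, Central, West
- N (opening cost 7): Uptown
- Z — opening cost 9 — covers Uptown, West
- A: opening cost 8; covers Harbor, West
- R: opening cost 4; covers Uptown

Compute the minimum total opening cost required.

12

This is an integer covering problem.
Choose T and R: together they cover Harbor, Uptown, Central, West — every zone.
Total opening cost: 8 + 4 = 12.
No cover costs less than 12.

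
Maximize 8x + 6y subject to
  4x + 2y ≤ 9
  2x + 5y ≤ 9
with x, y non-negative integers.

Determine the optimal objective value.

16

The continuous relaxation peaks at (1.69, 1.12) with value 20.25; rounding to a feasible lattice point costs some objective.
(x,y)=(2,0): 4·2+2·0=8≤9, 2·2+5·0=4≤9, objective 16.
(x,y)=(1,1): 4·1+2·1=6≤9, 2·1+5·1=7≤9, objective 14.
(x,y)=(1,0): 4·1+2·0=4≤9, 2·1+5·0=2≤9, objective 8.
(x,y)=(0,1): 4·0+2·1=2≤9, 2·0+5·1=5≤9, objective 6.
Maximum is 16 at (x,y)=(2,0).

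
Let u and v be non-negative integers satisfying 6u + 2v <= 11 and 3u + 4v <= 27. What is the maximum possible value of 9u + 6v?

30

Relaxing integrality, the LP optimum is 33.00 at (u,v) = (0, 5.5), which is not an integer point.
(u,v)=(0,5): 6·0+2·5=10≤11, 3·0+4·5=20≤27, objective 30.
(u,v)=(0,4): 6·0+2·4=8≤11, 3·0+4·4=16≤27, objective 24.
No feasible integer point exceeds 30.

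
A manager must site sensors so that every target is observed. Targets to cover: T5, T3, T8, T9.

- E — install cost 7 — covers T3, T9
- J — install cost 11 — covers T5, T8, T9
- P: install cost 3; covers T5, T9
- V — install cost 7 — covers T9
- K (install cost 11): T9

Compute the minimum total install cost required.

The greedy cost-per-new-target heuristic would pick P, E, and J for 21, but a cheaper cover exists.
Choose E and J: together they cover T5, T3, T8, T9 — every target.
Total install cost: 7 + 11 = 18.
No cover costs less than 18.

18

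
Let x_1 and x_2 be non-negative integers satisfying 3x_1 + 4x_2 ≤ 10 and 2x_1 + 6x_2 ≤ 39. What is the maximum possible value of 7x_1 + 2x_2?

The continuous relaxation peaks at (3.33, 0) with value 23.33; rounding to a feasible lattice point costs some objective.
(x_1,x_2)=(3,0): 3·3+4·0=9≤10, 2·3+6·0=6≤39, objective 21.
(x_1,x_2)=(2,1): 3·2+4·1=10≤10, 2·2+6·1=10≤39, objective 16.
(x_1,x_2)=(2,0): 3·2+4·0=6≤10, 2·2+6·0=4≤39, objective 14.
The best lattice point is (3,0), giving 21.

21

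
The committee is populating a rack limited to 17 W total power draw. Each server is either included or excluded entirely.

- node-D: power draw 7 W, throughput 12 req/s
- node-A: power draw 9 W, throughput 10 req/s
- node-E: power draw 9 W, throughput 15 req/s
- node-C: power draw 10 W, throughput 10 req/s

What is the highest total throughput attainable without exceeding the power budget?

27

node-D + node-C: power draw 7 + 10 = 17 ≤ 17, throughput 12 + 10 = 22.
node-D + node-A: power draw 7 + 9 = 16 ≤ 17, throughput 12 + 10 = 22.
node-D + node-E: power draw 7 + 9 = 16 ≤ 17, throughput 12 + 15 = 27.
Best is node-D and node-E with total throughput 27.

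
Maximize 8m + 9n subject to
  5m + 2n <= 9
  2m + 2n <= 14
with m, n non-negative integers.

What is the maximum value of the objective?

36

Relaxing integrality, the LP optimum is 40.50 at (m,n) = (0, 4.5), which is not an integer point.
(m,n)=(0,4): 5·0+2·4=8≤9, 2·0+2·4=8≤14, objective 36.
(m,n)=(0,3): 5·0+2·3=6≤9, 2·0+2·3=6≤14, objective 27.
The best lattice point is (0,4), giving 36.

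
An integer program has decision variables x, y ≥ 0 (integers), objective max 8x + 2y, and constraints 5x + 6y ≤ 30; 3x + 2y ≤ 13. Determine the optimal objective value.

32

Relaxing integrality, the LP optimum is 34.67 at (x,y) = (4.33, 0), which is not an integer point.
(x,y)=(4,0): 5·4+6·0=20≤30, 3·4+2·0=12≤13, objective 32.
(x,y)=(3,1): 5·3+6·1=21≤30, 3·3+2·1=11≤13, objective 26.
(x,y)=(3,0): 5·3+6·0=15≤30, 3·3+2·0=9≤13, objective 24.
Maximum is 32 at (x,y)=(4,0).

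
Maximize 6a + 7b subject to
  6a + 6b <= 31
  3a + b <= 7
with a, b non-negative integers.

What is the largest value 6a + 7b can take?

35

(a,b)=(0,5): 6·0+6·5=30≤31, 3·0+1·5=5≤7, objective 35.
(a,b)=(1,4): 6·1+6·4=30≤31, 3·1+1·4=7≤7, objective 34.
(a,b)=(0,4): 6·0+6·4=24≤31, 3·0+1·4=4≤7, objective 28.
Maximum is 35 at (a,b)=(0,5).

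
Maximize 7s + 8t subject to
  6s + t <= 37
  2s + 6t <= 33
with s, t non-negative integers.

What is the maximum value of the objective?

The continuous relaxation peaks at (5.56, 3.65) with value 68.09; rounding to a feasible lattice point costs some objective.
(s,t)=(4,4): 6·4+1·4=28≤37, 2·4+6·4=32≤33, objective 60.
(s,t)=(5,3): 6·5+1·3=33≤37, 2·5+6·3=28≤33, objective 59.
(s,t)=(3,4): 6·3+1·4=22≤37, 2·3+6·4=30≤33, objective 53.
The best lattice point is (4,4), giving 60.

60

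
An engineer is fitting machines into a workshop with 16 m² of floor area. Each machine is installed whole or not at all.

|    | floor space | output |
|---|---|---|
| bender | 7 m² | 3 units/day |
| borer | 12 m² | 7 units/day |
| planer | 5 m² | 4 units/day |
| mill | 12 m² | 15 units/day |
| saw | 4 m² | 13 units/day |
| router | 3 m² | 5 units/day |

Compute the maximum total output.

28

Allowing fractional choices, the relaxed optimum would be about 29.2, but machines are indivisible.
planer + saw + router: floor space 5 + 4 + 3 = 12 ≤ 16, output 4 + 13 + 5 = 22.
mill + saw: floor space 12 + 4 = 16 ≤ 16, output 15 + 13 = 28.
Best is mill and saw with total output 28.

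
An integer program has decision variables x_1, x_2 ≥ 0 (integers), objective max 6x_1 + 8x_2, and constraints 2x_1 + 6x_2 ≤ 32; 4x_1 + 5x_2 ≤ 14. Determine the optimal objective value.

The continuous relaxation peaks at (0, 2.8) with value 22.40; rounding to a feasible lattice point costs some objective.
(x_1,x_2)=(1,2) is feasible, giving 22.
(x_1,x_2)=(2,1) is feasible, giving 20.
(x_1,x_2)=(0,2) is feasible, giving 16.
(x_1,x_2)=(1,1) is feasible, giving 14.
The best lattice point is (1,2), giving 22.

22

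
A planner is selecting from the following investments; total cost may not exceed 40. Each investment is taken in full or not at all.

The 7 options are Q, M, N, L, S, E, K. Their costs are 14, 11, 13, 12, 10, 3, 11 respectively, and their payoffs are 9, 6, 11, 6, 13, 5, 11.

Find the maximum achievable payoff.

40

This is a 0-1 knapsack instance.
N + S + E + K: cost 13 + 10 + 3 + 11 = 37 ≤ 40, payoff 11 + 13 + 5 + 11 = 40.
Q + S + E + K: cost 14 + 10 + 3 + 11 = 38 ≤ 40, payoff 9 + 13 + 5 + 11 = 38.
Best is N, S, E, and K with total payoff 40.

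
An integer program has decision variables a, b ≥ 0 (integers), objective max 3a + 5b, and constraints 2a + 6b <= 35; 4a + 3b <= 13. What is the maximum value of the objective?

20

(a,b)=(0,4) is feasible, giving 20.
(a,b)=(1,3) is feasible, giving 18.
Maximum is 20 at (a,b)=(0,4).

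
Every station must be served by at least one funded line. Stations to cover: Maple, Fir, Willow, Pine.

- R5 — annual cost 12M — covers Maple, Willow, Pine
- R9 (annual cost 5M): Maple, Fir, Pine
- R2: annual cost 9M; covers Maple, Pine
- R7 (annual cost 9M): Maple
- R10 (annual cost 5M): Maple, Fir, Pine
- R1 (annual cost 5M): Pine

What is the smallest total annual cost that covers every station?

17

Choose R5 and R9: together they cover Maple, Fir, Willow, Pine — every station.
Total annual cost: 12 + 5 = 17.
No cover costs less than 17.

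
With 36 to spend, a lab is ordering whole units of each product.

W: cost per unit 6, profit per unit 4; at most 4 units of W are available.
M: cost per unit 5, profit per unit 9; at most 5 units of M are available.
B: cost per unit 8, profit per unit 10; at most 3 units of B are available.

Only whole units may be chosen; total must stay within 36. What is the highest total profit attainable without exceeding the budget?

56

M has the best ratio (9/5); taking only M gives at most 5×9 = 45 (stopped by the supply cap of 5).
Mixing does better — 4×M and 2×B: cost 36 ≤ 36, profit 4·9 + 2·10 = 56.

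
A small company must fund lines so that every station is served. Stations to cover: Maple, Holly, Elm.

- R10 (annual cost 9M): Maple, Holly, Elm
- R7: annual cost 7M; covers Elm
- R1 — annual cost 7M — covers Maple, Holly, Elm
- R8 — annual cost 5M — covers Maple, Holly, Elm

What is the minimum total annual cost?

This is a weighted set-cover instance.
R8 alone covers Maple, Holly, Elm — every station.
Total annual cost: 5.
No cover costs less than 5.

5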